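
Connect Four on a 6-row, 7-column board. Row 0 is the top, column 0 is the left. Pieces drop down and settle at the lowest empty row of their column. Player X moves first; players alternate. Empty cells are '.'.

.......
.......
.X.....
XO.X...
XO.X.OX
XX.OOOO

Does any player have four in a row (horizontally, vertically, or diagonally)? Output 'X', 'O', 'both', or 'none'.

O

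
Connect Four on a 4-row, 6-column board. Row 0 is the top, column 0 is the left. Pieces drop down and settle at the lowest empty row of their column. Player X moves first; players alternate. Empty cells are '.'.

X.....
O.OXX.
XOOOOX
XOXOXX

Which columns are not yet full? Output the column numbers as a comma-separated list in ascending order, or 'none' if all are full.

col 0: top cell = 'X' → FULL
col 1: top cell = '.' → open
col 2: top cell = '.' → open
col 3: top cell = '.' → open
col 4: top cell = '.' → open
col 5: top cell = '.' → open

Answer: 1,2,3,4,5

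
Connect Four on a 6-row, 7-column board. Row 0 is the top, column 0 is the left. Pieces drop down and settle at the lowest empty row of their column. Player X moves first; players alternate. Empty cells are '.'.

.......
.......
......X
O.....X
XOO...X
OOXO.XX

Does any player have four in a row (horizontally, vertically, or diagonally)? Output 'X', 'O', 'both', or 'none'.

X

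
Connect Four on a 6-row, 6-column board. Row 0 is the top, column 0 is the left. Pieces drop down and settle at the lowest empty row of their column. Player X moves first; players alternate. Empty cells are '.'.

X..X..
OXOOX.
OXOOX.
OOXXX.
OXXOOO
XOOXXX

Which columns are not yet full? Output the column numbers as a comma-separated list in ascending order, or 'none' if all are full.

col 0: top cell = 'X' → FULL
col 1: top cell = '.' → open
col 2: top cell = '.' → open
col 3: top cell = 'X' → FULL
col 4: top cell = '.' → open
col 5: top cell = '.' → open

Answer: 1,2,4,5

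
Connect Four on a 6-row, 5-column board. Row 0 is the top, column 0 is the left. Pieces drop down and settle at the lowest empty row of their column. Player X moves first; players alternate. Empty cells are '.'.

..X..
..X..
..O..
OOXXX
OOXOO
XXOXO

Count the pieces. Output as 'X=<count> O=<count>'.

X=9 O=9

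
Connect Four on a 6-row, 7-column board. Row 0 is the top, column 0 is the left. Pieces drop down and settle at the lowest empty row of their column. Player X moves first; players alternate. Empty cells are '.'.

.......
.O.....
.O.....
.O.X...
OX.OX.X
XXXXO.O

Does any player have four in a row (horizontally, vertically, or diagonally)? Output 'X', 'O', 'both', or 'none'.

X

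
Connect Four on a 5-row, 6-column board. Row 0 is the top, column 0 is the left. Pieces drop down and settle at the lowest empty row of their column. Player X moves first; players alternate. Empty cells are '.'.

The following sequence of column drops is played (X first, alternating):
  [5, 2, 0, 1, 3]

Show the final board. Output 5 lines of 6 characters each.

Move 1: X drops in col 5, lands at row 4
Move 2: O drops in col 2, lands at row 4
Move 3: X drops in col 0, lands at row 4
Move 4: O drops in col 1, lands at row 4
Move 5: X drops in col 3, lands at row 4

Answer: ......
......
......
......
XOOX.X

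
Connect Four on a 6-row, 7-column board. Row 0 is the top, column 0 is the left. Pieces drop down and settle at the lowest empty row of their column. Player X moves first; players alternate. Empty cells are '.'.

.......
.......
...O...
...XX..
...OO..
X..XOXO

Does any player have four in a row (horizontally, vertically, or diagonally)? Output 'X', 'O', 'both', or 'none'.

none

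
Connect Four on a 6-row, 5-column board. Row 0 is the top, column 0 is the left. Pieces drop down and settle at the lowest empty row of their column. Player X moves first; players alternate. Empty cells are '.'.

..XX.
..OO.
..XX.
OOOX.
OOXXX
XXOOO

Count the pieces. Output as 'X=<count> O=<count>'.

X=10 O=10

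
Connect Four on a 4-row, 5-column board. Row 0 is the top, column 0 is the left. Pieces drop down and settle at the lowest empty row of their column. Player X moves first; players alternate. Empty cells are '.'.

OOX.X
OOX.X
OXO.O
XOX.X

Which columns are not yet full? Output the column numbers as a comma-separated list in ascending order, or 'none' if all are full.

col 0: top cell = 'O' → FULL
col 1: top cell = 'O' → FULL
col 2: top cell = 'X' → FULL
col 3: top cell = '.' → open
col 4: top cell = 'X' → FULL

Answer: 3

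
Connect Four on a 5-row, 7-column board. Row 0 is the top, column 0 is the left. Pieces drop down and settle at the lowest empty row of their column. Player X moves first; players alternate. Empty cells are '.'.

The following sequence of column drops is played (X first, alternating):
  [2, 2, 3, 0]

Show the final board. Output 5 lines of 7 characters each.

Move 1: X drops in col 2, lands at row 4
Move 2: O drops in col 2, lands at row 3
Move 3: X drops in col 3, lands at row 4
Move 4: O drops in col 0, lands at row 4

Answer: .......
.......
.......
..O....
O.XX...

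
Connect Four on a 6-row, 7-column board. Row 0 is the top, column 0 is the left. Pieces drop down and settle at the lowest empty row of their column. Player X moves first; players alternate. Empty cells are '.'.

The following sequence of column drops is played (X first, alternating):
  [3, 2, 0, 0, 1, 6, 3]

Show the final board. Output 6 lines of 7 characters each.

Answer: .......
.......
.......
.......
O..X...
XXOX..O

Derivation:
Move 1: X drops in col 3, lands at row 5
Move 2: O drops in col 2, lands at row 5
Move 3: X drops in col 0, lands at row 5
Move 4: O drops in col 0, lands at row 4
Move 5: X drops in col 1, lands at row 5
Move 6: O drops in col 6, lands at row 5
Move 7: X drops in col 3, lands at row 4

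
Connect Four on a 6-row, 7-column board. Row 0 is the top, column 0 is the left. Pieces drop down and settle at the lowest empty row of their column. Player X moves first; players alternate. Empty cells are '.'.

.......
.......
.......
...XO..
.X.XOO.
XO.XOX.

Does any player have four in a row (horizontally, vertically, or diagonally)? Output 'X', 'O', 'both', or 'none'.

none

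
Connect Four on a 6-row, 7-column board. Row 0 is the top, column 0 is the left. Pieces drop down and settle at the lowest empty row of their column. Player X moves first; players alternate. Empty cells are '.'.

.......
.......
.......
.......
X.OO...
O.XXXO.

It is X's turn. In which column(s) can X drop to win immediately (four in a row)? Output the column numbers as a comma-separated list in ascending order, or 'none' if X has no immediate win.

col 0: drop X → no win
col 1: drop X → WIN!
col 2: drop X → no win
col 3: drop X → no win
col 4: drop X → no win
col 5: drop X → no win
col 6: drop X → no win

Answer: 1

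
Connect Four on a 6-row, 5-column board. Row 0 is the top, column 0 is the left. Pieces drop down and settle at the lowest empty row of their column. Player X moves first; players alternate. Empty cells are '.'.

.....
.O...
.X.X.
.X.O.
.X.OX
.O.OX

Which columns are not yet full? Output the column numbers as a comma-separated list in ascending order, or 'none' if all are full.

col 0: top cell = '.' → open
col 1: top cell = '.' → open
col 2: top cell = '.' → open
col 3: top cell = '.' → open
col 4: top cell = '.' → open

Answer: 0,1,2,3,4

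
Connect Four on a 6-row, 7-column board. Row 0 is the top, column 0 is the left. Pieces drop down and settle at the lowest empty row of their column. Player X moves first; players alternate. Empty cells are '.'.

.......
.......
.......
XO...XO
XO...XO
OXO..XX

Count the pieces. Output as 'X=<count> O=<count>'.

X=7 O=6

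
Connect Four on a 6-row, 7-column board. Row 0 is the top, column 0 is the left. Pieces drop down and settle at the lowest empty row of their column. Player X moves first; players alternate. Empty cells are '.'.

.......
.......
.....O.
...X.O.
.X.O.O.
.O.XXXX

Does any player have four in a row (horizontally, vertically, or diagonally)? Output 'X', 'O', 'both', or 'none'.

X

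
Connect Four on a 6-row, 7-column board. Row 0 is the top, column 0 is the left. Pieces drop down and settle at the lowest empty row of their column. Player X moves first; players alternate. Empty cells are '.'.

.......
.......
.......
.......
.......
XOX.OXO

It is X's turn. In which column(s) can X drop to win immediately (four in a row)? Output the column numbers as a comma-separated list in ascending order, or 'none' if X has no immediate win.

col 0: drop X → no win
col 1: drop X → no win
col 2: drop X → no win
col 3: drop X → no win
col 4: drop X → no win
col 5: drop X → no win
col 6: drop X → no win

Answer: none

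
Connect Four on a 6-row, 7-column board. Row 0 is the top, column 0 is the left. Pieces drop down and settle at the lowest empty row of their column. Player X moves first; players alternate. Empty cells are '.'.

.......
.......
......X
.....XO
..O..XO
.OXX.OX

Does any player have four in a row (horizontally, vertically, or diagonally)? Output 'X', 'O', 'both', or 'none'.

none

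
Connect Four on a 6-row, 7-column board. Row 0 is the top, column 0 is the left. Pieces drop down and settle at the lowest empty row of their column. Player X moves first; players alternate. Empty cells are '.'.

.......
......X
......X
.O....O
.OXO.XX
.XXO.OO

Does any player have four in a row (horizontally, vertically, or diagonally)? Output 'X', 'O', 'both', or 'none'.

none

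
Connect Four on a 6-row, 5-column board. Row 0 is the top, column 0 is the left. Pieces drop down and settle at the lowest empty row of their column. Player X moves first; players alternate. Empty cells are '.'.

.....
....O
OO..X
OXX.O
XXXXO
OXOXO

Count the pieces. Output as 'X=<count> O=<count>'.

X=9 O=9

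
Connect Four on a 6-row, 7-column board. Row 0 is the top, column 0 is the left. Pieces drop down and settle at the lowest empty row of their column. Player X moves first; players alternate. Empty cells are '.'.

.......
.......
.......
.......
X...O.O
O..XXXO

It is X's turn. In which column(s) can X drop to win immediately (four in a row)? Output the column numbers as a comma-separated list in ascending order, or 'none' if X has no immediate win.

Answer: 2

Derivation:
col 0: drop X → no win
col 1: drop X → no win
col 2: drop X → WIN!
col 3: drop X → no win
col 4: drop X → no win
col 5: drop X → no win
col 6: drop X → no win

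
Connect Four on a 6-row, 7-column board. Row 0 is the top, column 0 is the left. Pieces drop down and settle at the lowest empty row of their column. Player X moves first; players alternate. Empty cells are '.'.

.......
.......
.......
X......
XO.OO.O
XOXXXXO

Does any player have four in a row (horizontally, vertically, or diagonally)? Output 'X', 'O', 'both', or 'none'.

X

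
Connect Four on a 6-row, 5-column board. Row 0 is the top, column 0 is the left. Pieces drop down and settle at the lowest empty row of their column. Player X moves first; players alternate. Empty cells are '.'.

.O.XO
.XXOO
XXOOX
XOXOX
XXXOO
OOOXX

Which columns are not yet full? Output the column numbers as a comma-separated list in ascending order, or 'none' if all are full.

col 0: top cell = '.' → open
col 1: top cell = 'O' → FULL
col 2: top cell = '.' → open
col 3: top cell = 'X' → FULL
col 4: top cell = 'O' → FULL

Answer: 0,2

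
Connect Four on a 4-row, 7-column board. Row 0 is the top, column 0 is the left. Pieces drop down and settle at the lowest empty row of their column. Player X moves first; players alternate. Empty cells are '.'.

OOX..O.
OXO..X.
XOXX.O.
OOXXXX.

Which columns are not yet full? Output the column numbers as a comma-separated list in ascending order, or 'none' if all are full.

col 0: top cell = 'O' → FULL
col 1: top cell = 'O' → FULL
col 2: top cell = 'X' → FULL
col 3: top cell = '.' → open
col 4: top cell = '.' → open
col 5: top cell = 'O' → FULL
col 6: top cell = '.' → open

Answer: 3,4,6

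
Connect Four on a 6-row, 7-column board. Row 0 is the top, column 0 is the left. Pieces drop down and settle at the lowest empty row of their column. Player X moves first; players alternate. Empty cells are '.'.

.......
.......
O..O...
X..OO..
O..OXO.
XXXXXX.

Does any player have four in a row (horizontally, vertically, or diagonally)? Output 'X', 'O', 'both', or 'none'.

X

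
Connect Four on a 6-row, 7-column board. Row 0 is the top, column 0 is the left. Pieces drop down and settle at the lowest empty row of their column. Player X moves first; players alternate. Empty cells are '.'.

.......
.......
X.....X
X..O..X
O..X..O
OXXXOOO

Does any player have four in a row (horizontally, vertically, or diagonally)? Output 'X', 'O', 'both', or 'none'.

none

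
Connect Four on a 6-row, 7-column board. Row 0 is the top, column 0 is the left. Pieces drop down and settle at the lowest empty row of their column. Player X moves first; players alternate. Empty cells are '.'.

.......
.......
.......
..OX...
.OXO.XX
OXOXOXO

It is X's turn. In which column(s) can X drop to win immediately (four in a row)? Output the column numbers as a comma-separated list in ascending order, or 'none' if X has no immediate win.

col 0: drop X → no win
col 1: drop X → no win
col 2: drop X → no win
col 3: drop X → no win
col 4: drop X → no win
col 5: drop X → no win
col 6: drop X → no win

Answer: none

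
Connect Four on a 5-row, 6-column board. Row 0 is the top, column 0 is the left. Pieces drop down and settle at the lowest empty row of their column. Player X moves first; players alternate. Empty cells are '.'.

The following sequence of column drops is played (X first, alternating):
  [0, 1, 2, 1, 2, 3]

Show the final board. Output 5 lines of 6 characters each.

Answer: ......
......
......
.OX...
XOXO..

Derivation:
Move 1: X drops in col 0, lands at row 4
Move 2: O drops in col 1, lands at row 4
Move 3: X drops in col 2, lands at row 4
Move 4: O drops in col 1, lands at row 3
Move 5: X drops in col 2, lands at row 3
Move 6: O drops in col 3, lands at row 4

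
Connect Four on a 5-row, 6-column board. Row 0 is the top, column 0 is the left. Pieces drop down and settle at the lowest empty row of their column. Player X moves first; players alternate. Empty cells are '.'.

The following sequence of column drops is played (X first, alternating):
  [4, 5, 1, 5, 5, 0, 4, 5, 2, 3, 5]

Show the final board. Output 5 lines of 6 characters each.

Answer: .....X
.....O
.....X
....XO
OXXOXO

Derivation:
Move 1: X drops in col 4, lands at row 4
Move 2: O drops in col 5, lands at row 4
Move 3: X drops in col 1, lands at row 4
Move 4: O drops in col 5, lands at row 3
Move 5: X drops in col 5, lands at row 2
Move 6: O drops in col 0, lands at row 4
Move 7: X drops in col 4, lands at row 3
Move 8: O drops in col 5, lands at row 1
Move 9: X drops in col 2, lands at row 4
Move 10: O drops in col 3, lands at row 4
Move 11: X drops in col 5, lands at row 0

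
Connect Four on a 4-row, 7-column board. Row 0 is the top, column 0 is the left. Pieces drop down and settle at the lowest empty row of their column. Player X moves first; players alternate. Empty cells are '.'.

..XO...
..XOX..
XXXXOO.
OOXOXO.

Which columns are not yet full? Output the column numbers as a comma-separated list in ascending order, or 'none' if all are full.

Answer: 0,1,4,5,6

Derivation:
col 0: top cell = '.' → open
col 1: top cell = '.' → open
col 2: top cell = 'X' → FULL
col 3: top cell = 'O' → FULL
col 4: top cell = '.' → open
col 5: top cell = '.' → open
col 6: top cell = '.' → open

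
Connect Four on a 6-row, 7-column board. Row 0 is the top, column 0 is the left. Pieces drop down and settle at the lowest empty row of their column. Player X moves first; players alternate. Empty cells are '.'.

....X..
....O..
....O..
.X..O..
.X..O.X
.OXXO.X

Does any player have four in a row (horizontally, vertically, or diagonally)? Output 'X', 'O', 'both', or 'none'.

O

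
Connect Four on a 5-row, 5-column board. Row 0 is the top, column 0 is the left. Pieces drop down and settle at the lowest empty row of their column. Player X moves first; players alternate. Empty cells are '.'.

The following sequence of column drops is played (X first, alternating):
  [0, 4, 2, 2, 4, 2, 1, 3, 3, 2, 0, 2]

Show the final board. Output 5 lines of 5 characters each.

Answer: ..O..
..O..
..O..
X.OXX
XXXOO

Derivation:
Move 1: X drops in col 0, lands at row 4
Move 2: O drops in col 4, lands at row 4
Move 3: X drops in col 2, lands at row 4
Move 4: O drops in col 2, lands at row 3
Move 5: X drops in col 4, lands at row 3
Move 6: O drops in col 2, lands at row 2
Move 7: X drops in col 1, lands at row 4
Move 8: O drops in col 3, lands at row 4
Move 9: X drops in col 3, lands at row 3
Move 10: O drops in col 2, lands at row 1
Move 11: X drops in col 0, lands at row 3
Move 12: O drops in col 2, lands at row 0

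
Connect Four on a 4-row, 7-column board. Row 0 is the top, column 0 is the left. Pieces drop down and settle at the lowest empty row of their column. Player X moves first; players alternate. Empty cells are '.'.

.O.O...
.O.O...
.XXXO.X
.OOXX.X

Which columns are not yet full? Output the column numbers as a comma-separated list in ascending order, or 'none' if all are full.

col 0: top cell = '.' → open
col 1: top cell = 'O' → FULL
col 2: top cell = '.' → open
col 3: top cell = 'O' → FULL
col 4: top cell = '.' → open
col 5: top cell = '.' → open
col 6: top cell = '.' → open

Answer: 0,2,4,5,6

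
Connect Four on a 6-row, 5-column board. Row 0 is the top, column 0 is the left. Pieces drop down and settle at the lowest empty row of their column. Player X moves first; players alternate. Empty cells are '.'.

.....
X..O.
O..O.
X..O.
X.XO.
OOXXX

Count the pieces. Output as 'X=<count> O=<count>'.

X=7 O=7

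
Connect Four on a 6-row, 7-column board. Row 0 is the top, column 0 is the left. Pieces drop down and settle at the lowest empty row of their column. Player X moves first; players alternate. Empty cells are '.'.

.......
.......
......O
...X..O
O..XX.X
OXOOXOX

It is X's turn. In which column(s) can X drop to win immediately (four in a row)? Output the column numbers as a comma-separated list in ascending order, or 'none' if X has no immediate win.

col 0: drop X → no win
col 1: drop X → no win
col 2: drop X → no win
col 3: drop X → no win
col 4: drop X → no win
col 5: drop X → WIN!
col 6: drop X → no win

Answer: 5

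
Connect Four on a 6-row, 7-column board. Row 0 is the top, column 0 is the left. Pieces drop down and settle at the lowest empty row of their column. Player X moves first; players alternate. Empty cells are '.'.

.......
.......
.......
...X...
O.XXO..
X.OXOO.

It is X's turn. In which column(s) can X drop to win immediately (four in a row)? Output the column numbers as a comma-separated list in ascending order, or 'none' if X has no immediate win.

Answer: 3

Derivation:
col 0: drop X → no win
col 1: drop X → no win
col 2: drop X → no win
col 3: drop X → WIN!
col 4: drop X → no win
col 5: drop X → no win
col 6: drop X → no win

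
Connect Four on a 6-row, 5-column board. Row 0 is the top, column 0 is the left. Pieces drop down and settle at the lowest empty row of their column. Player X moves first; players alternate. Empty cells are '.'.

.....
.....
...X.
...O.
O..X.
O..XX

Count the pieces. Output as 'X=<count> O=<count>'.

X=4 O=3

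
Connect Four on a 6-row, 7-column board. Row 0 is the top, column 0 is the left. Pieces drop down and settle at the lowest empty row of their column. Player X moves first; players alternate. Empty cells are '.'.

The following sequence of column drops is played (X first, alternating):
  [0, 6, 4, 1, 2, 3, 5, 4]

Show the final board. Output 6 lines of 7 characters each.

Answer: .......
.......
.......
.......
....O..
XOXOXXO

Derivation:
Move 1: X drops in col 0, lands at row 5
Move 2: O drops in col 6, lands at row 5
Move 3: X drops in col 4, lands at row 5
Move 4: O drops in col 1, lands at row 5
Move 5: X drops in col 2, lands at row 5
Move 6: O drops in col 3, lands at row 5
Move 7: X drops in col 5, lands at row 5
Move 8: O drops in col 4, lands at row 4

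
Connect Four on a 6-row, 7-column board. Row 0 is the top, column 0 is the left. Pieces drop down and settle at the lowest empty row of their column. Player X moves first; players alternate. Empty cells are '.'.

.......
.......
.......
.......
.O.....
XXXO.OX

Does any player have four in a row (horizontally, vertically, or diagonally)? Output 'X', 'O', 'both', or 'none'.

none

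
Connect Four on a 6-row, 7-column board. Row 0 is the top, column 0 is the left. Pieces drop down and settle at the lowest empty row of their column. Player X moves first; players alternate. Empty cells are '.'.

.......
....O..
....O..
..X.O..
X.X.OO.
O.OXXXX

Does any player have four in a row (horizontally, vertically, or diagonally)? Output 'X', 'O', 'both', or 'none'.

both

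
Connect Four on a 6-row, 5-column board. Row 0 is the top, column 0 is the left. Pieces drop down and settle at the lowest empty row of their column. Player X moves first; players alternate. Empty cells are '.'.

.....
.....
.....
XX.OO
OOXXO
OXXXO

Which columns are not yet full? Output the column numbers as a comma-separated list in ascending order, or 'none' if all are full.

col 0: top cell = '.' → open
col 1: top cell = '.' → open
col 2: top cell = '.' → open
col 3: top cell = '.' → open
col 4: top cell = '.' → open

Answer: 0,1,2,3,4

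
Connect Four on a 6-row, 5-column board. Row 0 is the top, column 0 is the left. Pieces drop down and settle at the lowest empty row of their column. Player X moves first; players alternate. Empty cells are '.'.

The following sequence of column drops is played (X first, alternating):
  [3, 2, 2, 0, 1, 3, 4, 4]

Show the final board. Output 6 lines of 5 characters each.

Move 1: X drops in col 3, lands at row 5
Move 2: O drops in col 2, lands at row 5
Move 3: X drops in col 2, lands at row 4
Move 4: O drops in col 0, lands at row 5
Move 5: X drops in col 1, lands at row 5
Move 6: O drops in col 3, lands at row 4
Move 7: X drops in col 4, lands at row 5
Move 8: O drops in col 4, lands at row 4

Answer: .....
.....
.....
.....
..XOO
OXOXX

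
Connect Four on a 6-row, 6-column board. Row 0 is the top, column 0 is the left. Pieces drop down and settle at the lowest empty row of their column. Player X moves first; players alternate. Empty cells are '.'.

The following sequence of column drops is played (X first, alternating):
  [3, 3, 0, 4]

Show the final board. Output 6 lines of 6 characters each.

Answer: ......
......
......
......
...O..
X..XO.

Derivation:
Move 1: X drops in col 3, lands at row 5
Move 2: O drops in col 3, lands at row 4
Move 3: X drops in col 0, lands at row 5
Move 4: O drops in col 4, lands at row 5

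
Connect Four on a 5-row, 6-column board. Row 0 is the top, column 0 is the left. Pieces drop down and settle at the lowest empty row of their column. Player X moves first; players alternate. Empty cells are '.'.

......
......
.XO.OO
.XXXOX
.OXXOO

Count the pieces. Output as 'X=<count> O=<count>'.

X=7 O=7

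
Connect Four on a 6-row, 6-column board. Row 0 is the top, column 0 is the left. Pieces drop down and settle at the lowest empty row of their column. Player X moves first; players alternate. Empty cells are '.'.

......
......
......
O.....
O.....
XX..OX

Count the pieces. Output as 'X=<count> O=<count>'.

X=3 O=3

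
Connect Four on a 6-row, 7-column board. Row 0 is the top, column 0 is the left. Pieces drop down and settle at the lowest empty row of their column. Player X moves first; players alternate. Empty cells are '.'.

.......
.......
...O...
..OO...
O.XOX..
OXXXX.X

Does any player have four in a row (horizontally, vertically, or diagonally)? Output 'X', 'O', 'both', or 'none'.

X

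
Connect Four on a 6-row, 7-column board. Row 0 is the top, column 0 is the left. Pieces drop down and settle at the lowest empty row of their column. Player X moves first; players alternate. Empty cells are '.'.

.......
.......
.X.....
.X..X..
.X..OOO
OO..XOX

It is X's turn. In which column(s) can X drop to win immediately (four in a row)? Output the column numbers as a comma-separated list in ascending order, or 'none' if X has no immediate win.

Answer: 1

Derivation:
col 0: drop X → no win
col 1: drop X → WIN!
col 2: drop X → no win
col 3: drop X → no win
col 4: drop X → no win
col 5: drop X → no win
col 6: drop X → no win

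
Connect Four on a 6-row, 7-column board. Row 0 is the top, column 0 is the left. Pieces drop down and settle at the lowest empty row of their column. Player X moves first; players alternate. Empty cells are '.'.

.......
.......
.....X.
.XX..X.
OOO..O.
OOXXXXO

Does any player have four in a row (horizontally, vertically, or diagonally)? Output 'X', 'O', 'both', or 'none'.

X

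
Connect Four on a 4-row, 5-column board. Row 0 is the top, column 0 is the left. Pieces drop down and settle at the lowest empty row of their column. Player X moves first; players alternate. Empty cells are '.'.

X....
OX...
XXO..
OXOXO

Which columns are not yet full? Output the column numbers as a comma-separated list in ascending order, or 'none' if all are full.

Answer: 1,2,3,4

Derivation:
col 0: top cell = 'X' → FULL
col 1: top cell = '.' → open
col 2: top cell = '.' → open
col 3: top cell = '.' → open
col 4: top cell = '.' → open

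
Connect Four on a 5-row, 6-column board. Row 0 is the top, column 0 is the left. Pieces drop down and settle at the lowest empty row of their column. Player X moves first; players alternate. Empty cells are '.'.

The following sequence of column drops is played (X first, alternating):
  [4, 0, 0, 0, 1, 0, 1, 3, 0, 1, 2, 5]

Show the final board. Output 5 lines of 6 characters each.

Answer: X.....
O.....
OO....
XX....
OXXOXO

Derivation:
Move 1: X drops in col 4, lands at row 4
Move 2: O drops in col 0, lands at row 4
Move 3: X drops in col 0, lands at row 3
Move 4: O drops in col 0, lands at row 2
Move 5: X drops in col 1, lands at row 4
Move 6: O drops in col 0, lands at row 1
Move 7: X drops in col 1, lands at row 3
Move 8: O drops in col 3, lands at row 4
Move 9: X drops in col 0, lands at row 0
Move 10: O drops in col 1, lands at row 2
Move 11: X drops in col 2, lands at row 4
Move 12: O drops in col 5, lands at row 4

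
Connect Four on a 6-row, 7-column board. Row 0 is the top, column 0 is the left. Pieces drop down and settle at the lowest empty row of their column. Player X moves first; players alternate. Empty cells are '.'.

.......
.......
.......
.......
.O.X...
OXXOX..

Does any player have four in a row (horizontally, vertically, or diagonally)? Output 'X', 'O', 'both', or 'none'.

none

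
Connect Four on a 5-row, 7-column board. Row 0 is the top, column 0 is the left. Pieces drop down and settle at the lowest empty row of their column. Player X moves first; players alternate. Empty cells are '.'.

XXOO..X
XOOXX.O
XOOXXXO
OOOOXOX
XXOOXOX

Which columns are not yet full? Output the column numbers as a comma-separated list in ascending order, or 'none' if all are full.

col 0: top cell = 'X' → FULL
col 1: top cell = 'X' → FULL
col 2: top cell = 'O' → FULL
col 3: top cell = 'O' → FULL
col 4: top cell = '.' → open
col 5: top cell = '.' → open
col 6: top cell = 'X' → FULL

Answer: 4,5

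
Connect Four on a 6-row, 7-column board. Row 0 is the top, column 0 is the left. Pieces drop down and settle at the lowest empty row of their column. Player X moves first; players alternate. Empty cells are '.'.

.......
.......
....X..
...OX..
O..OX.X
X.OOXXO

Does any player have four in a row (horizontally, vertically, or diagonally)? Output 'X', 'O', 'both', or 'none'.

X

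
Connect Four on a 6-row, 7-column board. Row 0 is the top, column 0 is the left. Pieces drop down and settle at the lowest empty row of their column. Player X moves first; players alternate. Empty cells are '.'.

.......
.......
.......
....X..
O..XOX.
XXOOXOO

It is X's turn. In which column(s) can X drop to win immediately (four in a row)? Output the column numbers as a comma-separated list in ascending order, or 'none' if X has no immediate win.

col 0: drop X → no win
col 1: drop X → no win
col 2: drop X → no win
col 3: drop X → no win
col 4: drop X → no win
col 5: drop X → no win
col 6: drop X → no win

Answer: none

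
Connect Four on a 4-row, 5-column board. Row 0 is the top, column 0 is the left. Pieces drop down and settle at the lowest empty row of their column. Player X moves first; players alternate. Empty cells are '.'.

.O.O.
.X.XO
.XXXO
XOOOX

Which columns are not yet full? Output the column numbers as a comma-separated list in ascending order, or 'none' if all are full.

col 0: top cell = '.' → open
col 1: top cell = 'O' → FULL
col 2: top cell = '.' → open
col 3: top cell = 'O' → FULL
col 4: top cell = '.' → open

Answer: 0,2,4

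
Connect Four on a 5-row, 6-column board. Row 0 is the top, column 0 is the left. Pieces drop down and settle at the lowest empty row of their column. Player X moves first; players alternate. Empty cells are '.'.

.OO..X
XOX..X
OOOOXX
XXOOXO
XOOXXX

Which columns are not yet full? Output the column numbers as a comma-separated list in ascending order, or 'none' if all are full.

col 0: top cell = '.' → open
col 1: top cell = 'O' → FULL
col 2: top cell = 'O' → FULL
col 3: top cell = '.' → open
col 4: top cell = '.' → open
col 5: top cell = 'X' → FULL

Answer: 0,3,4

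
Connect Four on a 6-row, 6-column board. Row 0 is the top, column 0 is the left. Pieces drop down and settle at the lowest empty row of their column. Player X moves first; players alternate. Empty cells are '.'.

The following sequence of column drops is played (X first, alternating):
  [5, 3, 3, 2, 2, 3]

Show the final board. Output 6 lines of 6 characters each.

Answer: ......
......
......
...O..
..XX..
..OO.X

Derivation:
Move 1: X drops in col 5, lands at row 5
Move 2: O drops in col 3, lands at row 5
Move 3: X drops in col 3, lands at row 4
Move 4: O drops in col 2, lands at row 5
Move 5: X drops in col 2, lands at row 4
Move 6: O drops in col 3, lands at row 3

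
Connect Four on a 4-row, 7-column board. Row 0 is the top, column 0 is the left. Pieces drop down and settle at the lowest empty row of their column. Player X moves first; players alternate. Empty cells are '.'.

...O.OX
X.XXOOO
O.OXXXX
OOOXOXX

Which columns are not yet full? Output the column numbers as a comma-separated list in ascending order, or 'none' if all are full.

Answer: 0,1,2,4

Derivation:
col 0: top cell = '.' → open
col 1: top cell = '.' → open
col 2: top cell = '.' → open
col 3: top cell = 'O' → FULL
col 4: top cell = '.' → open
col 5: top cell = 'O' → FULL
col 6: top cell = 'X' → FULL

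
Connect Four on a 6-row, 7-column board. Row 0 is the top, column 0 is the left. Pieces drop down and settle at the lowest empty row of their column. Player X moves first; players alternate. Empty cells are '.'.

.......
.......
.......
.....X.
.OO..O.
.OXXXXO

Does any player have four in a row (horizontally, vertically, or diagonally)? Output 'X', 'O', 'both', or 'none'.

X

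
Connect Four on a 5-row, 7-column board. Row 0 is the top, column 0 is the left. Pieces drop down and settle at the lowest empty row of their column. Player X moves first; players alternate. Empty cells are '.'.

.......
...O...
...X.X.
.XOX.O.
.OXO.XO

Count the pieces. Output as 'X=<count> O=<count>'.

X=6 O=6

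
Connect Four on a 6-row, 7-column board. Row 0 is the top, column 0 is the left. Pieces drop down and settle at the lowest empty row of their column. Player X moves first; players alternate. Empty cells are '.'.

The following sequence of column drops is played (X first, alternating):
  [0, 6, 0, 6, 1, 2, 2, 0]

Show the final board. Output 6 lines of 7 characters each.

Move 1: X drops in col 0, lands at row 5
Move 2: O drops in col 6, lands at row 5
Move 3: X drops in col 0, lands at row 4
Move 4: O drops in col 6, lands at row 4
Move 5: X drops in col 1, lands at row 5
Move 6: O drops in col 2, lands at row 5
Move 7: X drops in col 2, lands at row 4
Move 8: O drops in col 0, lands at row 3

Answer: .......
.......
.......
O......
X.X...O
XXO...O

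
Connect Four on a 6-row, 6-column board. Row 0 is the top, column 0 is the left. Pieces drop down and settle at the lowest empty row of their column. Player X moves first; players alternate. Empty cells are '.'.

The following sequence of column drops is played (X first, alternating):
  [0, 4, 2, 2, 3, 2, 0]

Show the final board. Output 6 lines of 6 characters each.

Answer: ......
......
......
..O...
X.O...
X.XXO.

Derivation:
Move 1: X drops in col 0, lands at row 5
Move 2: O drops in col 4, lands at row 5
Move 3: X drops in col 2, lands at row 5
Move 4: O drops in col 2, lands at row 4
Move 5: X drops in col 3, lands at row 5
Move 6: O drops in col 2, lands at row 3
Move 7: X drops in col 0, lands at row 4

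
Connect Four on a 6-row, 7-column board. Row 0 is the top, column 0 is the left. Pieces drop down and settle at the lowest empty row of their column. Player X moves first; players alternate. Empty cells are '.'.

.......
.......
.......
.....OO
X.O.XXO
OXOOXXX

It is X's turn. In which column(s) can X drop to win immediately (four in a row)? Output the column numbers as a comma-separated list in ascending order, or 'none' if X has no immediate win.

col 0: drop X → no win
col 1: drop X → no win
col 2: drop X → no win
col 3: drop X → no win
col 4: drop X → no win
col 5: drop X → no win
col 6: drop X → no win

Answer: none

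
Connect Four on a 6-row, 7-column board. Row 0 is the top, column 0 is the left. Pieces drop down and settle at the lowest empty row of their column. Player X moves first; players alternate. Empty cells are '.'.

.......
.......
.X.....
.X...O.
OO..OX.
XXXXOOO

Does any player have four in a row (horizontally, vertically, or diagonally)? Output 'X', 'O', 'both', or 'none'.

X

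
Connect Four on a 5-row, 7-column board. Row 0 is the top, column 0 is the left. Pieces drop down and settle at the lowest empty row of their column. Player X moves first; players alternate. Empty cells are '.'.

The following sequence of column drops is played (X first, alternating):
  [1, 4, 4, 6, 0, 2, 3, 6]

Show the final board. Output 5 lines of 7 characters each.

Move 1: X drops in col 1, lands at row 4
Move 2: O drops in col 4, lands at row 4
Move 3: X drops in col 4, lands at row 3
Move 4: O drops in col 6, lands at row 4
Move 5: X drops in col 0, lands at row 4
Move 6: O drops in col 2, lands at row 4
Move 7: X drops in col 3, lands at row 4
Move 8: O drops in col 6, lands at row 3

Answer: .......
.......
.......
....X.O
XXOXO.O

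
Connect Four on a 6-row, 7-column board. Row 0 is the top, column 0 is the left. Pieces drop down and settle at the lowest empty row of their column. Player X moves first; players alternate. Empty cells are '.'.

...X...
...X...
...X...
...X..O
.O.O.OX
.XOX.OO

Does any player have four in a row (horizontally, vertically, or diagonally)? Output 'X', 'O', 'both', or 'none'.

X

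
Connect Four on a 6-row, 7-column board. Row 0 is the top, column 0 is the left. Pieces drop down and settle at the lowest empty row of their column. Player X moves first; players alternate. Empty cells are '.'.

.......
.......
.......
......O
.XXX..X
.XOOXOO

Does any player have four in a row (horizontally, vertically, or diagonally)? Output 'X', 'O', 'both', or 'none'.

none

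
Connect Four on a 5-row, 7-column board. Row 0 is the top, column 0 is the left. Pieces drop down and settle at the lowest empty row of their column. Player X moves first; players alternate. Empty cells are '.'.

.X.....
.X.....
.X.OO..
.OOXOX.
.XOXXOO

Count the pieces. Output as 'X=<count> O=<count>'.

X=8 O=8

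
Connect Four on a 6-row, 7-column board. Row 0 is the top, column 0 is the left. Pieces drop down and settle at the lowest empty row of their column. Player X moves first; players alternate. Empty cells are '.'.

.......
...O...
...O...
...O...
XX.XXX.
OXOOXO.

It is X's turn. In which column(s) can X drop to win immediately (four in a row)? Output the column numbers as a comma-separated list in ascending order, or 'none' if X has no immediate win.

col 0: drop X → no win
col 1: drop X → no win
col 2: drop X → WIN!
col 3: drop X → no win
col 4: drop X → no win
col 5: drop X → no win
col 6: drop X → no win

Answer: 2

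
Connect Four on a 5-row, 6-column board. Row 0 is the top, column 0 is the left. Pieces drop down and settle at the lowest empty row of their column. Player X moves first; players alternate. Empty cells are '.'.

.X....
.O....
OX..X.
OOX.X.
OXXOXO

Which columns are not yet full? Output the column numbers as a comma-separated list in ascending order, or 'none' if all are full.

Answer: 0,2,3,4,5

Derivation:
col 0: top cell = '.' → open
col 1: top cell = 'X' → FULL
col 2: top cell = '.' → open
col 3: top cell = '.' → open
col 4: top cell = '.' → open
col 5: top cell = '.' → open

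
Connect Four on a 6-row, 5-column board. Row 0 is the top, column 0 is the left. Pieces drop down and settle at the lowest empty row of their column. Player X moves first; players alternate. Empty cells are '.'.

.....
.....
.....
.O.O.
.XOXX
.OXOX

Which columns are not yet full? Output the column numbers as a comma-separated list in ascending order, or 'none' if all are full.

col 0: top cell = '.' → open
col 1: top cell = '.' → open
col 2: top cell = '.' → open
col 3: top cell = '.' → open
col 4: top cell = '.' → open

Answer: 0,1,2,3,4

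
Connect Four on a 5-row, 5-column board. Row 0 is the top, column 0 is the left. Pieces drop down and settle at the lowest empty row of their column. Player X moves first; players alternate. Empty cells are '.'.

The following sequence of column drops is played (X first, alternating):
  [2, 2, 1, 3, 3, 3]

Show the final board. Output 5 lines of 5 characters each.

Answer: .....
.....
...O.
..OX.
.XXO.

Derivation:
Move 1: X drops in col 2, lands at row 4
Move 2: O drops in col 2, lands at row 3
Move 3: X drops in col 1, lands at row 4
Move 4: O drops in col 3, lands at row 4
Move 5: X drops in col 3, lands at row 3
Move 6: O drops in col 3, lands at row 2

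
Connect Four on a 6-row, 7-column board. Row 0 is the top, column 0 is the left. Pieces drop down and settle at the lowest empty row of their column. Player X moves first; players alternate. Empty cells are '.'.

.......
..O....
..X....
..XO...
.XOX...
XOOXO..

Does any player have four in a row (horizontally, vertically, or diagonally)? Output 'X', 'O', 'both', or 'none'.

none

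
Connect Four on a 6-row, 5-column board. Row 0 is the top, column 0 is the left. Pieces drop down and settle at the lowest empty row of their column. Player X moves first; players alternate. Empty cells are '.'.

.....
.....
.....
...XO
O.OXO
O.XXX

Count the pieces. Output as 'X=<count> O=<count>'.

X=5 O=5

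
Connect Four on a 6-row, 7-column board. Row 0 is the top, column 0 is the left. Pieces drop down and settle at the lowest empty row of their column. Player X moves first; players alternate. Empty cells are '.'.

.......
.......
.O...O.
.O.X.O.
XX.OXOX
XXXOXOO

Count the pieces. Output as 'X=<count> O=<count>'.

X=9 O=9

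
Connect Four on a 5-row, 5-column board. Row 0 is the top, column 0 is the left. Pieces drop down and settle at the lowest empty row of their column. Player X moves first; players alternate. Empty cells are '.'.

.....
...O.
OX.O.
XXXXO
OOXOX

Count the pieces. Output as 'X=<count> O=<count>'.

X=7 O=7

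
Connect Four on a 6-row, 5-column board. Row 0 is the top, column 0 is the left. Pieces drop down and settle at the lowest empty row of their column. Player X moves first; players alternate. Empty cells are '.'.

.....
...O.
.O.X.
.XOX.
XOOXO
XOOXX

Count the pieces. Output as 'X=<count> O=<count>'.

X=8 O=8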